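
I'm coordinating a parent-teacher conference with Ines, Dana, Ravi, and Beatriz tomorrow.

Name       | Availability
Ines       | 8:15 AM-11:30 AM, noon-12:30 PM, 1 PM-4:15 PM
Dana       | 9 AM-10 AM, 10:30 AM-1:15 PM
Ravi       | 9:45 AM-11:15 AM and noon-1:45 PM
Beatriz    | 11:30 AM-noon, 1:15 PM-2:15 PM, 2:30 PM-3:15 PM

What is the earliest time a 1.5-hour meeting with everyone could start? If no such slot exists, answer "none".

none

Ines ∩ Dana: 09:00-10:00, 10:30-11:30, 12:00-12:30, 13:00-13:15.
Ines ∩ Dana ∩ Ravi: 09:45-10:00, 10:30-11:15, 12:00-12:30, 13:00-13:15.
Ines ∩ Dana ∩ Ravi ∩ Beatriz: ∅.
There is no time when everyone is free.
No common window is at least 90 minutes long.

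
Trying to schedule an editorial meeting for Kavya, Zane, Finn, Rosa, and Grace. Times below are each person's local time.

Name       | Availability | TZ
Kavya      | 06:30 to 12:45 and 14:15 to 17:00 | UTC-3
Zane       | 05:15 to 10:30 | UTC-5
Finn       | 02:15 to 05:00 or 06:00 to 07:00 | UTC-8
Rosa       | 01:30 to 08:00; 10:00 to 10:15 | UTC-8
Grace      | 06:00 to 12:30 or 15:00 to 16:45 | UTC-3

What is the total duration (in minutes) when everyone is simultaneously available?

225

Kavya in UTC: 09:30-15:45, 17:15-20:00 (add 3h to convert from UTC-3).
Zane in UTC: 10:15-15:30 (add 5h to convert from UTC-5).
Finn in UTC: 10:15-13:00, 14:00-15:00 (add 8h to convert from UTC-8).
Rosa in UTC: 09:30-16:00, 18:00-18:15 (add 8h to convert from UTC-8).
Grace in UTC: 09:00-15:30, 18:00-19:45 (add 3h to convert from UTC-3).
Kavya ∩ Zane: 10:15-15:30.
Kavya ∩ Zane ∩ Finn: 10:15-13:00, 14:00-15:00.
Kavya ∩ Zane ∩ Finn ∩ Rosa: 10:15-13:00, 14:00-15:00.
Kavya ∩ Zane ∩ Finn ∩ Rosa ∩ Grace: 10:15-13:00, 14:00-15:00.
Summing the common windows: 165 + 60 = 225 minutes.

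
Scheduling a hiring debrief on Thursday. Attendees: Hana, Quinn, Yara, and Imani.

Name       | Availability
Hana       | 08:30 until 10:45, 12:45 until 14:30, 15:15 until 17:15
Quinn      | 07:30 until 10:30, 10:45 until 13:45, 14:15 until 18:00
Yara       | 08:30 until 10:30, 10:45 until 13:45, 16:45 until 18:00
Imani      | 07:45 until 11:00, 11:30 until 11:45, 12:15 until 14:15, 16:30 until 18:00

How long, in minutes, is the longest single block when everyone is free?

120

Hana ∩ Quinn: 08:30-10:30, 12:45-13:45, 14:15-14:30, 15:15-17:15.
Hana ∩ Quinn ∩ Yara: 08:30-10:30, 12:45-13:45, 16:45-17:15.
Hana ∩ Quinn ∩ Yara ∩ Imani: 08:30-10:30, 12:45-13:45, 16:45-17:15.
The longest is 08:30-10:30 at 120 minutes.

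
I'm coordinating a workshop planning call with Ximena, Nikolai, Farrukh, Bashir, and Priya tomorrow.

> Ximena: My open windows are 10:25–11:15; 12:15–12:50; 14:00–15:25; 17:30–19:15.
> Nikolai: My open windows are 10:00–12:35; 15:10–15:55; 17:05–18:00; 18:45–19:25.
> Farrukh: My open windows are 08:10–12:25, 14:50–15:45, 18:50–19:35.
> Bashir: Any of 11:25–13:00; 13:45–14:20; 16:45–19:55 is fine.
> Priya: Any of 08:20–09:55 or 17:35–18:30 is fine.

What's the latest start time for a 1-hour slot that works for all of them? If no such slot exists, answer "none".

none

Ximena ∩ Nikolai: 10:25-11:15, 12:15-12:35, 15:10-15:25, 17:30-18:00, 18:45-19:15.
Ximena ∩ Nikolai ∩ Farrukh: 10:25-11:15, 12:15-12:25, 15:10-15:25, 18:50-19:15.
Ximena ∩ Nikolai ∩ Farrukh ∩ Bashir: 12:15-12:25, 18:50-19:15.
Ximena ∩ Nikolai ∩ Farrukh ∩ Bashir ∩ Priya: ∅.
There is no time when everyone is free.
No common window is at least 60 minutes long.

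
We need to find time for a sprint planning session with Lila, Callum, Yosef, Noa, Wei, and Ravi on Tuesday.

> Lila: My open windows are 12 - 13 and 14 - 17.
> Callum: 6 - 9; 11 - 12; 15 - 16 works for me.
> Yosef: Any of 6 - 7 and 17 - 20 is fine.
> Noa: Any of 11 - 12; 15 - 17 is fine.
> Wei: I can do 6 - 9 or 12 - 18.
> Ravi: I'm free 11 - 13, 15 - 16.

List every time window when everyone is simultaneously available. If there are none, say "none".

none

Lila ∩ Callum: 15:00-16:00.
Lila ∩ Callum ∩ Yosef: ∅.
Lila ∩ Callum ∩ Yosef ∩ Noa: ∅.
Lila ∩ Callum ∩ Yosef ∩ Noa ∩ Wei: ∅.
Lila ∩ Callum ∩ Yosef ∩ Noa ∩ Wei ∩ Ravi: ∅.
There is no time when everyone is free.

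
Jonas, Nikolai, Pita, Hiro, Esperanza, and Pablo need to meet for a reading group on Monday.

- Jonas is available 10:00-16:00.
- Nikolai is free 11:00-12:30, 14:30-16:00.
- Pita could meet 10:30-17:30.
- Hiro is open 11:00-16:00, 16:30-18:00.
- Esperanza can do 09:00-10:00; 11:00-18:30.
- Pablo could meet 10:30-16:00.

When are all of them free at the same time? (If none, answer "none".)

Jonas ∩ Nikolai: 11:00-12:30, 14:30-16:00.
Jonas ∩ Nikolai ∩ Pita: 11:00-12:30, 14:30-16:00.
Jonas ∩ Nikolai ∩ Pita ∩ Hiro: 11:00-12:30, 14:30-16:00.
Jonas ∩ Nikolai ∩ Pita ∩ Hiro ∩ Esperanza: 11:00-12:30, 14:30-16:00.
Jonas ∩ Nikolai ∩ Pita ∩ Hiro ∩ Esperanza ∩ Pablo: 11:00-12:30, 14:30-16:00.

11:00-12:30, 14:30-16:00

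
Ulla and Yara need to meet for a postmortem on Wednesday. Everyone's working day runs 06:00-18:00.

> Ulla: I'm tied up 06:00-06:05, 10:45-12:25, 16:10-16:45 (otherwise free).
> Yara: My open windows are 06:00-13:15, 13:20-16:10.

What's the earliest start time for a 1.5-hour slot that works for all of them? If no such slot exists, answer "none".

Ulla free: 06:05-10:45, 12:25-16:10, 16:45-18:00 (invert busy blocks within the working day).
Yara free: 06:00-13:15, 13:20-16:10.
Ulla ∩ Yara: 06:05-10:45, 12:25-13:15, 13:20-16:10.
Those are the intersection windows.
The first common window of at least 90 minutes is 06:05-10:45, so the earliest start is 06:05.

06:05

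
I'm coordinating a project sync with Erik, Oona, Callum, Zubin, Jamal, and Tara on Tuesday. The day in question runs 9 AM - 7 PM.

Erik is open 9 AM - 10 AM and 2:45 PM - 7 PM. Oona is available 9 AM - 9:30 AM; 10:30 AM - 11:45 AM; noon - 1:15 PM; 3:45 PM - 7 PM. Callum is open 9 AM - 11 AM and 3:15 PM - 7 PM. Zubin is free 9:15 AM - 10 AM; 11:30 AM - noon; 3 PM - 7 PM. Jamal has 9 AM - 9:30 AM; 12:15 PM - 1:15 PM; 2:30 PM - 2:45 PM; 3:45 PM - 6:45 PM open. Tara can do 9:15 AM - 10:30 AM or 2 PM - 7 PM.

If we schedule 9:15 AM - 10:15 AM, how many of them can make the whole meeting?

2

Callum and Tara can make the full 09:15-10:15 slot — that's 2.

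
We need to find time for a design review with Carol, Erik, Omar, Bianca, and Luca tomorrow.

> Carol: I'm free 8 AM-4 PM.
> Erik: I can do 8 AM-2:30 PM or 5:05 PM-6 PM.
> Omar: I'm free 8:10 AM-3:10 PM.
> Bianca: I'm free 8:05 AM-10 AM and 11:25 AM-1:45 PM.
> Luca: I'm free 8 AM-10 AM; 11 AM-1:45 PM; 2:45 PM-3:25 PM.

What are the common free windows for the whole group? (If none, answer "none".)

08:10-10:00, 11:25-13:45

Carol ∩ Erik: 08:00-14:30.
Carol ∩ Erik ∩ Omar: 08:10-14:30.
Carol ∩ Erik ∩ Omar ∩ Bianca: 08:10-10:00, 11:25-13:45.
Carol ∩ Erik ∩ Omar ∩ Bianca ∩ Luca: 08:10-10:00, 11:25-13:45.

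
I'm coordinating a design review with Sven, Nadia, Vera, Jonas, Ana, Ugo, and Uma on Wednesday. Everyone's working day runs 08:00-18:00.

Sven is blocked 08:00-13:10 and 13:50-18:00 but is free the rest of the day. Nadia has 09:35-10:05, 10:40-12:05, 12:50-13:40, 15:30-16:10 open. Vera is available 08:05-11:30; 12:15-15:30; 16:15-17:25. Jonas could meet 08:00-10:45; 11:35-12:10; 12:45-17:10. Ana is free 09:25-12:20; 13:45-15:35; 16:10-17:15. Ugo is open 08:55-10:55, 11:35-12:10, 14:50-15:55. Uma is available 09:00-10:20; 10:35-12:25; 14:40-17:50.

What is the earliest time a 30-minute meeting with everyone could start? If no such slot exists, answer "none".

none

Sven free: 13:10-13:50 (invert busy blocks within the working day).
Nadia free: 09:35-10:05, 10:40-12:05, 12:50-13:40, 15:30-16:10.
Vera free: 08:05-11:30, 12:15-15:30, 16:15-17:25.
Jonas free: 08:00-10:45, 11:35-12:10, 12:45-17:10.
Ana free: 09:25-12:20, 13:45-15:35, 16:10-17:15.
Ugo free: 08:55-10:55, 11:35-12:10, 14:50-15:55.
Uma free: 09:00-10:20, 10:35-12:25, 14:40-17:50.
Sven ∩ Nadia: 13:10-13:40.
Sven ∩ Nadia ∩ Vera: 13:10-13:40.
Sven ∩ Nadia ∩ Vera ∩ Jonas: 13:10-13:40.
Sven ∩ Nadia ∩ Vera ∩ Jonas ∩ Ana: ∅.
Sven ∩ Nadia ∩ Vera ∩ Jonas ∩ Ana ∩ Ugo: ∅.
Sven ∩ Nadia ∩ Vera ∩ Jonas ∩ Ana ∩ Ugo ∩ Uma: ∅.
There is no time when everyone is free.
No common window is at least 30 minutes long.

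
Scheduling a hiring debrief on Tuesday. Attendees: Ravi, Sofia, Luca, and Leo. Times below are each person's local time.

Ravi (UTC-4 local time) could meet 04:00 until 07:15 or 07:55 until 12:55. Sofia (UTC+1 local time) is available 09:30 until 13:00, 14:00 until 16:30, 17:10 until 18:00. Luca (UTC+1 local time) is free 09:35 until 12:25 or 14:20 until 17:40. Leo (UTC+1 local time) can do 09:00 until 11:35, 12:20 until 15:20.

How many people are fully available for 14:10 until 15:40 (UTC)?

2

Ravi in UTC: 08:00-11:15, 11:55-16:55 (add 4h to convert from UTC-4).
Sofia in UTC: 08:30-12:00, 13:00-15:30, 16:10-17:00 (subtract 1h to convert from UTC+1).
Luca in UTC: 08:35-11:25, 13:20-16:40 (subtract 1h to convert from UTC+1).
Leo in UTC: 08:00-10:35, 11:20-14:20 (subtract 1h to convert from UTC+1).
Ravi and Luca can make the full 14:10-15:40 slot — that's 2.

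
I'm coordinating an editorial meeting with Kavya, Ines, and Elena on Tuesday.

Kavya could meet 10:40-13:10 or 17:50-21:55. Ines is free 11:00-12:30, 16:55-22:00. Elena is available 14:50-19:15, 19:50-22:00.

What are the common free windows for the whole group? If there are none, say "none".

17:50-19:15, 19:50-21:55

Kavya ∩ Ines: 11:00-12:30, 17:50-21:55.
Kavya ∩ Ines ∩ Elena: 17:50-19:15, 19:50-21:55.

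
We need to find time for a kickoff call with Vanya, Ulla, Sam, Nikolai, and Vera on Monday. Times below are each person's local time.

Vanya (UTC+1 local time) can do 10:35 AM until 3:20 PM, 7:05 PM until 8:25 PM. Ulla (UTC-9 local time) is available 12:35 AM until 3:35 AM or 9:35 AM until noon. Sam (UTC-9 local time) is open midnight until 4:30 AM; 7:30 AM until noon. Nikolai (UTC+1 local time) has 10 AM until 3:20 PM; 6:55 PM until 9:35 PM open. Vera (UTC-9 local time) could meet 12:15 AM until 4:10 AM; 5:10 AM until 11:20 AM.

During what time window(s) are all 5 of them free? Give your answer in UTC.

Vanya in UTC: 09:35-14:20, 18:05-19:25 (subtract 1h to convert from UTC+1).
Ulla in UTC: 09:35-12:35, 18:35-21:00 (add 9h to convert from UTC-9).
Sam in UTC: 09:00-13:30, 16:30-21:00 (add 9h to convert from UTC-9).
Nikolai in UTC: 09:00-14:20, 17:55-20:35 (subtract 1h to convert from UTC+1).
Vera in UTC: 09:15-13:10, 14:10-20:20 (add 9h to convert from UTC-9).
Vanya ∩ Ulla: 09:35-12:35, 18:35-19:25.
Vanya ∩ Ulla ∩ Sam: 09:35-12:35, 18:35-19:25.
Vanya ∩ Ulla ∩ Sam ∩ Nikolai: 09:35-12:35, 18:35-19:25.
Vanya ∩ Ulla ∩ Sam ∩ Nikolai ∩ Vera: 09:35-12:35, 18:35-19:25.

09:35-12:35, 18:35-19:25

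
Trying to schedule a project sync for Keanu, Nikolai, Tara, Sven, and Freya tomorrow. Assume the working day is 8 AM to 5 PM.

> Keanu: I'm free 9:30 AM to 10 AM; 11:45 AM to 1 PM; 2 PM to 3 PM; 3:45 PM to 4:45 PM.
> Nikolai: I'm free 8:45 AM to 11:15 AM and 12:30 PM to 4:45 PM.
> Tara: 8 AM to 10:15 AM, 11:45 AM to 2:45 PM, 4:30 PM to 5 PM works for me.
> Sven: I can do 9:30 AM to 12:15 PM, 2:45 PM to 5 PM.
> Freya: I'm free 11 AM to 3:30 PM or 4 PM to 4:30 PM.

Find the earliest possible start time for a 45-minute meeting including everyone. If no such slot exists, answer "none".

none

Keanu ∩ Nikolai: 09:30-10:00, 12:30-13:00, 14:00-15:00, 15:45-16:45.
Keanu ∩ Nikolai ∩ Tara: 09:30-10:00, 12:30-13:00, 14:00-14:45, 16:30-16:45.
Keanu ∩ Nikolai ∩ Tara ∩ Sven: 09:30-10:00, 16:30-16:45.
Keanu ∩ Nikolai ∩ Tara ∩ Sven ∩ Freya: ∅.
There is no time when everyone is free.
No common window is at least 45 minutes long.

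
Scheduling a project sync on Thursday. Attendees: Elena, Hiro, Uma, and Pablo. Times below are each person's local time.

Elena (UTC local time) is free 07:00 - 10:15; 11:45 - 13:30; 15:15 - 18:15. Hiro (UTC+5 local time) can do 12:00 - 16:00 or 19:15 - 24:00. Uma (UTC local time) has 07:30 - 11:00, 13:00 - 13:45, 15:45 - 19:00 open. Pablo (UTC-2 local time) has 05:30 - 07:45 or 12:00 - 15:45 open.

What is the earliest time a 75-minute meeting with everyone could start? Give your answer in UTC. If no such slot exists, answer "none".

Elena in UTC: 07:00-10:15, 11:45-13:30, 15:15-18:15.
Hiro in UTC: 07:00-11:00, 14:15-19:00 (subtract 5h to convert from UTC+5).
Uma in UTC: 07:30-11:00, 13:00-13:45, 15:45-19:00.
Pablo in UTC: 07:30-09:45, 14:00-17:45 (add 2h to convert from UTC-2).
Elena ∩ Hiro: 07:00-10:15, 15:15-18:15.
Elena ∩ Hiro ∩ Uma: 07:30-10:15, 15:45-18:15.
Elena ∩ Hiro ∩ Uma ∩ Pablo: 07:30-09:45, 15:45-17:45.
So the common availability across everyone is 07:30-09:45, 15:45-17:45.
The first common window of at least 75 minutes is 07:30-09:45, so the earliest start is 07:30.

07:30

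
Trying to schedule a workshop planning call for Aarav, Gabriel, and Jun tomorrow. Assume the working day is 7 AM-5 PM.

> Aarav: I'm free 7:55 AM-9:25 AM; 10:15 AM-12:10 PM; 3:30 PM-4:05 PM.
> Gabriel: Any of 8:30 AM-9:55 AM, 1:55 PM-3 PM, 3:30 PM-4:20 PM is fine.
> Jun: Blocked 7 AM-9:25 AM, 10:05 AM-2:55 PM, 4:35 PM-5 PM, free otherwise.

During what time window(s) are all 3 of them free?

Aarav free: 07:55-09:25, 10:15-12:10, 15:30-16:05.
Gabriel free: 08:30-09:55, 13:55-15:00, 15:30-16:20.
Jun free: 09:25-10:05, 14:55-16:35 (invert busy blocks within the working day).
Aarav ∩ Gabriel: 08:30-09:25, 15:30-16:05.
Aarav ∩ Gabriel ∩ Jun: 15:30-16:05.
Those are the intersection windows.

15:30-16:05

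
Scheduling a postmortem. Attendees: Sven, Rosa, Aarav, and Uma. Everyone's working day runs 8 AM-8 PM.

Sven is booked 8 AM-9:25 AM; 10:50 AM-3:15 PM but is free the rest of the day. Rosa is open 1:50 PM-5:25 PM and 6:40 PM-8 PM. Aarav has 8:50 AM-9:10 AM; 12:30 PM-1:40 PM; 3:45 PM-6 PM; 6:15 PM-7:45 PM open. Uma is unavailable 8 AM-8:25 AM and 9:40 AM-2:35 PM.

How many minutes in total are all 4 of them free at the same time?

Sven free: 09:25-10:50, 15:15-20:00 (invert busy blocks within the working day).
Rosa free: 13:50-17:25, 18:40-20:00.
Aarav free: 08:50-09:10, 12:30-13:40, 15:45-18:00, 18:15-19:45.
Uma free: 08:25-09:40, 14:35-20:00 (invert busy blocks within the working day).
Sven ∩ Rosa: 15:15-17:25, 18:40-20:00.
Sven ∩ Rosa ∩ Aarav: 15:45-17:25, 18:40-19:45.
Sven ∩ Rosa ∩ Aarav ∩ Uma: 15:45-17:25, 18:40-19:45.
Summing the common windows: 100 + 65 = 165 minutes.

165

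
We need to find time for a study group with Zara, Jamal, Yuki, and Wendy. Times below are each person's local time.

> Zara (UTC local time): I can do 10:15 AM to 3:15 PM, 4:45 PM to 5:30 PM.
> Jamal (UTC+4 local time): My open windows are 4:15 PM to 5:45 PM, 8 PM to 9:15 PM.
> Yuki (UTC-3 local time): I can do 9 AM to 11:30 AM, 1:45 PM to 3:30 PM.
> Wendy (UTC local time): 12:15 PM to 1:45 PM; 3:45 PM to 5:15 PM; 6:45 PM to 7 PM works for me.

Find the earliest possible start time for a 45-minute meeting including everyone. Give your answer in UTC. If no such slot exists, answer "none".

Zara in UTC: 10:15-15:15, 16:45-17:30.
Jamal in UTC: 12:15-13:45, 16:00-17:15 (subtract 4h to convert from UTC+4).
Yuki in UTC: 12:00-14:30, 16:45-18:30 (add 3h to convert from UTC-3).
Wendy in UTC: 12:15-13:45, 15:45-17:15, 18:45-19:00.
Zara ∩ Jamal: 12:15-13:45, 16:45-17:15.
Zara ∩ Jamal ∩ Yuki: 12:15-13:45, 16:45-17:15.
Zara ∩ Jamal ∩ Yuki ∩ Wendy: 12:15-13:45, 16:45-17:15.
The first common window of at least 45 minutes is 12:15-13:45, so the earliest start is 12:15.

12:15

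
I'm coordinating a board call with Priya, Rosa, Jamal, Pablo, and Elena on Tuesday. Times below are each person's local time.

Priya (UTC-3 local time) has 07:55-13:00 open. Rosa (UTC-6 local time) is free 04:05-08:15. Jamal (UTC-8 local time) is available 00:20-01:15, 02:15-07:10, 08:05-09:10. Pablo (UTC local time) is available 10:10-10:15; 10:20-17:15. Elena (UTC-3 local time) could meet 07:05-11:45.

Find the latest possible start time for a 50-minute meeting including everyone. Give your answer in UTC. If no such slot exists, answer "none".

Priya in UTC: 10:55-16:00 (add 3h to convert from UTC-3).
Rosa in UTC: 10:05-14:15 (add 6h to convert from UTC-6).
Jamal in UTC: 08:20-09:15, 10:15-15:10, 16:05-17:10 (add 8h to convert from UTC-8).
Pablo in UTC: 10:10-10:15, 10:20-17:15.
Elena in UTC: 10:05-14:45 (add 3h to convert from UTC-3).
Priya ∩ Rosa: 10:55-14:15.
Priya ∩ Rosa ∩ Jamal: 10:55-14:15.
Priya ∩ Rosa ∩ Jamal ∩ Pablo: 10:55-14:15.
Priya ∩ Rosa ∩ Jamal ∩ Pablo ∩ Elena: 10:55-14:15.
Those are the intersection windows.
The last common window of at least 50 minutes is 10:55-14:15; a 50-minute meeting can start as late as 13:25 and still end by 14:15.

13:25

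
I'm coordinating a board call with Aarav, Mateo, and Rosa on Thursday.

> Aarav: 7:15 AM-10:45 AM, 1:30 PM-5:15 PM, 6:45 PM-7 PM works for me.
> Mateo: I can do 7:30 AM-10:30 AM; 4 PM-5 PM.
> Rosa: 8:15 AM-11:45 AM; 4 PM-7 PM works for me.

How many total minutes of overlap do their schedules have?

195

Aarav ∩ Mateo: 07:30-10:30, 16:00-17:00.
Aarav ∩ Mateo ∩ Rosa: 08:15-10:30, 16:00-17:00.
So the common availability across everyone is 08:15-10:30, 16:00-17:00.
Summing the common windows: 135 + 60 = 195 minutes.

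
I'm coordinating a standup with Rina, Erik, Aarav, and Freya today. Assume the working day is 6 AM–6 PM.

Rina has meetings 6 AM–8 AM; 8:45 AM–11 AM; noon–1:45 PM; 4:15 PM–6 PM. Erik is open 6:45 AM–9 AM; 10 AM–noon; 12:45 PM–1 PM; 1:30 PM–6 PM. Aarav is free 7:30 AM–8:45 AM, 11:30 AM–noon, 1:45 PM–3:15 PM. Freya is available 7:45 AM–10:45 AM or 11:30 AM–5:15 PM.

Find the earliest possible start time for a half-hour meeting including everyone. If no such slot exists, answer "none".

Rina free: 08:00-08:45, 11:00-12:00, 13:45-16:15 (invert busy blocks within the working day).
Erik free: 06:45-09:00, 10:00-12:00, 12:45-13:00, 13:30-18:00.
Aarav free: 07:30-08:45, 11:30-12:00, 13:45-15:15.
Freya free: 07:45-10:45, 11:30-17:15.
Rina ∩ Erik: 08:00-08:45, 11:00-12:00, 13:45-16:15.
Rina ∩ Erik ∩ Aarav: 08:00-08:45, 11:30-12:00, 13:45-15:15.
Rina ∩ Erik ∩ Aarav ∩ Freya: 08:00-08:45, 11:30-12:00, 13:45-15:15.
So the common availability across everyone is 08:00-08:45, 11:30-12:00, 13:45-15:15.
The first common window of at least 30 minutes is 08:00-08:45, so the earliest start is 08:00.

08:00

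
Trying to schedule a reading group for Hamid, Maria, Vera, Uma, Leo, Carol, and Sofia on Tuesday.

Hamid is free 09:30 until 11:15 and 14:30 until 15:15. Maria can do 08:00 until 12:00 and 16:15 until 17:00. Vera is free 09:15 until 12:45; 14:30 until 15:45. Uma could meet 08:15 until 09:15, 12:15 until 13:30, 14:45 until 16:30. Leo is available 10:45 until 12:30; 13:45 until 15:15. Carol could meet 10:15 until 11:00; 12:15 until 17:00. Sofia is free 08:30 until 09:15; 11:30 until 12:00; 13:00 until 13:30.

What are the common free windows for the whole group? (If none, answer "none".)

none

Hamid ∩ Maria: 09:30-11:15.
Hamid ∩ Maria ∩ Vera: 09:30-11:15.
Hamid ∩ Maria ∩ Vera ∩ Uma: ∅.
Hamid ∩ Maria ∩ Vera ∩ Uma ∩ Leo: ∅.
Hamid ∩ Maria ∩ Vera ∩ Uma ∩ Leo ∩ Carol: ∅.
Hamid ∩ Maria ∩ Vera ∩ Uma ∩ Leo ∩ Carol ∩ Sofia: ∅.
There is no time when everyone is free.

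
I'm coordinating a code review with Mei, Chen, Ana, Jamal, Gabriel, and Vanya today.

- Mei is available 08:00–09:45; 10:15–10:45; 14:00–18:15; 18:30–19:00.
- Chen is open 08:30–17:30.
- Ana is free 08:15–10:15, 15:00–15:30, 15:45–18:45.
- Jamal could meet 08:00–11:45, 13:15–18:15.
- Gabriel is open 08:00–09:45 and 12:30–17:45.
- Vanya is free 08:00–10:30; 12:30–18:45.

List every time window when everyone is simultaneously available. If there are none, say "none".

08:30-09:45, 15:00-15:30, 15:45-17:30

Mei ∩ Chen: 08:30-09:45, 10:15-10:45, 14:00-17:30.
Mei ∩ Chen ∩ Ana: 08:30-09:45, 15:00-15:30, 15:45-17:30.
Mei ∩ Chen ∩ Ana ∩ Jamal: 08:30-09:45, 15:00-15:30, 15:45-17:30.
Mei ∩ Chen ∩ Ana ∩ Jamal ∩ Gabriel: 08:30-09:45, 15:00-15:30, 15:45-17:30.
Mei ∩ Chen ∩ Ana ∩ Jamal ∩ Gabriel ∩ Vanya: 08:30-09:45, 15:00-15:30, 15:45-17:30.
So the common availability across everyone is 08:30-09:45, 15:00-15:30, 15:45-17:30.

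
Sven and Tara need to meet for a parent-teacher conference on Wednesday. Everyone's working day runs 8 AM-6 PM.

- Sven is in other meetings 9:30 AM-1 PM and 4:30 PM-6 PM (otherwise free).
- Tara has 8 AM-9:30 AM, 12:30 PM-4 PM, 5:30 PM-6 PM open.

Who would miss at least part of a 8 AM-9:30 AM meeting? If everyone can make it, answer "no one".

no one

Sven free: 08:00-09:30, 13:00-16:30 (invert busy blocks within the working day).
Tara free: 08:00-09:30, 12:30-16:00, 17:30-18:00.
Sven: free for 08:00-09:30. Tara: free for 08:00-09:30.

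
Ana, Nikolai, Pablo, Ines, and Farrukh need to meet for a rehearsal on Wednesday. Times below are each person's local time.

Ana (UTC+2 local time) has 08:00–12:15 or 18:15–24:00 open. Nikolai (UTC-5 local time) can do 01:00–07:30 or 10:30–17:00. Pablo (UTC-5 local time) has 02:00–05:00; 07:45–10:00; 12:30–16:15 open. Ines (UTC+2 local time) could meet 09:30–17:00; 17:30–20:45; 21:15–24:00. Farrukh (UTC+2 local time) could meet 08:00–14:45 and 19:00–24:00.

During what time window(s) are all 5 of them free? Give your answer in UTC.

Ana in UTC: 06:00-10:15, 16:15-22:00 (subtract 2h to convert from UTC+2).
Nikolai in UTC: 06:00-12:30, 15:30-22:00 (add 5h to convert from UTC-5).
Pablo in UTC: 07:00-10:00, 12:45-15:00, 17:30-21:15 (add 5h to convert from UTC-5).
Ines in UTC: 07:30-15:00, 15:30-18:45, 19:15-22:00 (subtract 2h to convert from UTC+2).
Farrukh in UTC: 06:00-12:45, 17:00-22:00 (subtract 2h to convert from UTC+2).
Ana ∩ Nikolai: 06:00-10:15, 16:15-22:00.
Ana ∩ Nikolai ∩ Pablo: 07:00-10:00, 17:30-21:15.
Ana ∩ Nikolai ∩ Pablo ∩ Ines: 07:30-10:00, 17:30-18:45, 19:15-21:15.
Ana ∩ Nikolai ∩ Pablo ∩ Ines ∩ Farrukh: 07:30-10:00, 17:30-18:45, 19:15-21:15.

07:30-10:00, 17:30-18:45, 19:15-21:15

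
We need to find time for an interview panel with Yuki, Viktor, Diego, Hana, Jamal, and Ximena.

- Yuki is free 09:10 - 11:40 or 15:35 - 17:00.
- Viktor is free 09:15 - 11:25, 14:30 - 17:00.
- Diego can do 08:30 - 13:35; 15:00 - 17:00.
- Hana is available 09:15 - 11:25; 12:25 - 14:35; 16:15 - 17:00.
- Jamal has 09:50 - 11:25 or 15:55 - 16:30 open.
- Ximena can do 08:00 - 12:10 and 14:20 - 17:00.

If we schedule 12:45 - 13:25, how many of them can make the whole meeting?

2

Diego and Hana can make the full 12:45-13:25 slot — that's 2.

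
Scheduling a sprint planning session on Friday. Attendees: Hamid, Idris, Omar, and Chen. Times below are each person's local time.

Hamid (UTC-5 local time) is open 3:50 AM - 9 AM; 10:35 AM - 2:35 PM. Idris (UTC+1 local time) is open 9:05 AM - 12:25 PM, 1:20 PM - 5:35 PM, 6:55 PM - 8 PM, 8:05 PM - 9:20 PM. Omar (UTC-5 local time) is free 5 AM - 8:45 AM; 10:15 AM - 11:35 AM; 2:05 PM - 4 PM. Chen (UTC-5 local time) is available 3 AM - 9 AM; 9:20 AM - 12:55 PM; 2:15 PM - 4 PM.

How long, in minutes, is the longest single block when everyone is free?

85

Hamid in UTC: 08:50-14:00, 15:35-19:35 (add 5h to convert from UTC-5).
Idris in UTC: 08:05-11:25, 12:20-16:35, 17:55-19:00, 19:05-20:20 (subtract 1h to convert from UTC+1).
Omar in UTC: 10:00-13:45, 15:15-16:35, 19:05-21:00 (add 5h to convert from UTC-5).
Chen in UTC: 08:00-14:00, 14:20-17:55, 19:15-21:00 (add 5h to convert from UTC-5).
Hamid ∩ Idris: 08:50-11:25, 12:20-14:00, 15:35-16:35, 17:55-19:00, 19:05-19:35.
Hamid ∩ Idris ∩ Omar: 10:00-11:25, 12:20-13:45, 15:35-16:35, 19:05-19:35.
Hamid ∩ Idris ∩ Omar ∩ Chen: 10:00-11:25, 12:20-13:45, 15:35-16:35, 19:15-19:35.
The longest is 10:00-11:25 at 85 minutes.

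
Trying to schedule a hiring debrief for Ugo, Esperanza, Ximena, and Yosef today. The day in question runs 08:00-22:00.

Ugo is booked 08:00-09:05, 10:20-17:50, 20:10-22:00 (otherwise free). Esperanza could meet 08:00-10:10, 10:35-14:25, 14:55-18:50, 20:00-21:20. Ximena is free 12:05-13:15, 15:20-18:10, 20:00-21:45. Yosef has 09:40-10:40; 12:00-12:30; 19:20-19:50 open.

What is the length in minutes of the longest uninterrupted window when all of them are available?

Ugo free: 09:05-10:20, 17:50-20:10 (invert busy blocks within the working day).
Esperanza free: 08:00-10:10, 10:35-14:25, 14:55-18:50, 20:00-21:20.
Ximena free: 12:05-13:15, 15:20-18:10, 20:00-21:45.
Yosef free: 09:40-10:40, 12:00-12:30, 19:20-19:50.
Ugo ∩ Esperanza: 09:05-10:10, 17:50-18:50, 20:00-20:10.
Ugo ∩ Esperanza ∩ Ximena: 17:50-18:10, 20:00-20:10.
Ugo ∩ Esperanza ∩ Ximena ∩ Yosef: ∅.
There is no time when everyone is free.
No common window exists, so the longest block is 0 minutes.

0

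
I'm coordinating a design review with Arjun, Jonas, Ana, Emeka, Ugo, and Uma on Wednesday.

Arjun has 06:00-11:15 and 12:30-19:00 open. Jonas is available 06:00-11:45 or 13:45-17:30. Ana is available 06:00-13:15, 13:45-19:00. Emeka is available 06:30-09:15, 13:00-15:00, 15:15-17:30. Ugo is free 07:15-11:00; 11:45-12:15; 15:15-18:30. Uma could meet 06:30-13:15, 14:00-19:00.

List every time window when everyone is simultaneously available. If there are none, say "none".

Arjun ∩ Jonas: 06:00-11:15, 13:45-17:30.
Arjun ∩ Jonas ∩ Ana: 06:00-11:15, 13:45-17:30.
Arjun ∩ Jonas ∩ Ana ∩ Emeka: 06:30-09:15, 13:45-15:00, 15:15-17:30.
Arjun ∩ Jonas ∩ Ana ∩ Emeka ∩ Ugo: 07:15-09:15, 15:15-17:30.
Arjun ∩ Jonas ∩ Ana ∩ Emeka ∩ Ugo ∩ Uma: 07:15-09:15, 15:15-17:30.

07:15-09:15, 15:15-17:30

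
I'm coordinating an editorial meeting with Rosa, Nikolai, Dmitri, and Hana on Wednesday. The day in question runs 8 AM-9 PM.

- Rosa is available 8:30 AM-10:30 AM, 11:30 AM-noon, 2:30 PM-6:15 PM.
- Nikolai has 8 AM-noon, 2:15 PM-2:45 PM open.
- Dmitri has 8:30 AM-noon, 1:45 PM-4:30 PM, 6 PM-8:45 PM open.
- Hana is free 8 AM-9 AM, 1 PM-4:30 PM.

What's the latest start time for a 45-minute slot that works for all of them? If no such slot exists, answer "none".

Rosa ∩ Nikolai: 08:30-10:30, 11:30-12:00, 14:30-14:45.
Rosa ∩ Nikolai ∩ Dmitri: 08:30-10:30, 11:30-12:00, 14:30-14:45.
Rosa ∩ Nikolai ∩ Dmitri ∩ Hana: 08:30-09:00, 14:30-14:45.
No common window is at least 45 minutes long.

none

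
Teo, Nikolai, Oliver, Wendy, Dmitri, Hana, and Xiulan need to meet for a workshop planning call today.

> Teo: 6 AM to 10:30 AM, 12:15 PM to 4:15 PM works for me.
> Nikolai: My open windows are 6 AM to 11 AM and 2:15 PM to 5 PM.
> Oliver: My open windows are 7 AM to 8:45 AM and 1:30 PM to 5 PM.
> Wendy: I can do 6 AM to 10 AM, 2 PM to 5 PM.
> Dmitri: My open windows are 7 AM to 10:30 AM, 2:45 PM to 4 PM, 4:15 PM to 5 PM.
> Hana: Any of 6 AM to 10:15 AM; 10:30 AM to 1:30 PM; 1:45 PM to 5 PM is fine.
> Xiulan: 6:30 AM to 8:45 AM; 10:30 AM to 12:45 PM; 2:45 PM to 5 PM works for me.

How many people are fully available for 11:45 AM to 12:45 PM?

Hana and Xiulan can make the full 11:45-12:45 slot — that's 2.

2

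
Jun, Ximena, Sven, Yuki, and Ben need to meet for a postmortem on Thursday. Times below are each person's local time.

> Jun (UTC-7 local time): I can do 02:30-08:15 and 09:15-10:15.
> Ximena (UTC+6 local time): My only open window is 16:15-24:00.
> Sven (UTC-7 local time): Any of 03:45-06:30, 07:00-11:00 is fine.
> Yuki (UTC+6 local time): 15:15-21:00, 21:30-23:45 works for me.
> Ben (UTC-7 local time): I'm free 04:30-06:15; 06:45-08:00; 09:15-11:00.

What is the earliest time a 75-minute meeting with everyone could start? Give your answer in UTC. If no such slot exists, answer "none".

11:30

Jun in UTC: 09:30-15:15, 16:15-17:15 (add 7h to convert from UTC-7).
Ximena in UTC: 10:15-18:00 (subtract 6h to convert from UTC+6).
Sven in UTC: 10:45-13:30, 14:00-18:00 (add 7h to convert from UTC-7).
Yuki in UTC: 09:15-15:00, 15:30-17:45 (subtract 6h to convert from UTC+6).
Ben in UTC: 11:30-13:15, 13:45-15:00, 16:15-18:00 (add 7h to convert from UTC-7).
Jun ∩ Ximena: 10:15-15:15, 16:15-17:15.
Jun ∩ Ximena ∩ Sven: 10:45-13:30, 14:00-15:15, 16:15-17:15.
Jun ∩ Ximena ∩ Sven ∩ Yuki: 10:45-13:30, 14:00-15:00, 16:15-17:15.
Jun ∩ Ximena ∩ Sven ∩ Yuki ∩ Ben: 11:30-13:15, 14:00-15:00, 16:15-17:15.
The first common window of at least 75 minutes is 11:30-13:15, so the earliest start is 11:30.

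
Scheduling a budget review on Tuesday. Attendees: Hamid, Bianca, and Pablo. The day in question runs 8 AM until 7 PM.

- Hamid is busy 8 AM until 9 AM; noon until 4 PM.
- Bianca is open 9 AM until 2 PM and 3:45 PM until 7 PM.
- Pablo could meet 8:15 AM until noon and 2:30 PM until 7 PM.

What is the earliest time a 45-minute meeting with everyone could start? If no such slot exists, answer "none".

09:00

Hamid free: 09:00-12:00, 16:00-19:00 (invert busy blocks within the working day).
Bianca free: 09:00-14:00, 15:45-19:00.
Pablo free: 08:15-12:00, 14:30-19:00.
Hamid ∩ Bianca: 09:00-12:00, 16:00-19:00.
Hamid ∩ Bianca ∩ Pablo: 09:00-12:00, 16:00-19:00.
The first common window of at least 45 minutes is 09:00-12:00, so the earliest start is 09:00.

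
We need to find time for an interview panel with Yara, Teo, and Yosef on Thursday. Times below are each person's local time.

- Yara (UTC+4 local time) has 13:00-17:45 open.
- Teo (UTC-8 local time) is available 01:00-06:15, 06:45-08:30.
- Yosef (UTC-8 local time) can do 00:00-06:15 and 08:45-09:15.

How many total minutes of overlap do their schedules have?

285

Yara in UTC: 09:00-13:45 (subtract 4h to convert from UTC+4).
Teo in UTC: 09:00-14:15, 14:45-16:30 (add 8h to convert from UTC-8).
Yosef in UTC: 08:00-14:15, 16:45-17:15 (add 8h to convert from UTC-8).
Yara ∩ Teo: 09:00-13:45.
Yara ∩ Teo ∩ Yosef: 09:00-13:45.
So the common availability across everyone is 09:00-13:45.
That's a single block of 285 minutes.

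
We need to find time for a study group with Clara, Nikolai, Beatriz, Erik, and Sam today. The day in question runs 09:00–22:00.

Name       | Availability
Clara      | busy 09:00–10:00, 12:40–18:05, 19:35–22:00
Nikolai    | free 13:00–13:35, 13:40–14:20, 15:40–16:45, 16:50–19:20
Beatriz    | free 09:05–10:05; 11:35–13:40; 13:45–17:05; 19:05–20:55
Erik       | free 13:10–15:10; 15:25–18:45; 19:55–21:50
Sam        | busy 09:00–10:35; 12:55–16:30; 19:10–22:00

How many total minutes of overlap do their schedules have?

0

Clara free: 10:00-12:40, 18:05-19:35 (invert busy blocks within the working day).
Nikolai free: 13:00-13:35, 13:40-14:20, 15:40-16:45, 16:50-19:20.
Beatriz free: 09:05-10:05, 11:35-13:40, 13:45-17:05, 19:05-20:55.
Erik free: 13:10-15:10, 15:25-18:45, 19:55-21:50.
Sam free: 10:35-12:55, 16:30-19:10 (invert busy blocks within the working day).
Clara ∩ Nikolai: 18:05-19:20.
Clara ∩ Nikolai ∩ Beatriz: 19:05-19:20.
Clara ∩ Nikolai ∩ Beatriz ∩ Erik: ∅.
Clara ∩ Nikolai ∩ Beatriz ∩ Erik ∩ Sam: ∅.
There is no time when everyone is free.
There is no common window, so the total is 0 minutes.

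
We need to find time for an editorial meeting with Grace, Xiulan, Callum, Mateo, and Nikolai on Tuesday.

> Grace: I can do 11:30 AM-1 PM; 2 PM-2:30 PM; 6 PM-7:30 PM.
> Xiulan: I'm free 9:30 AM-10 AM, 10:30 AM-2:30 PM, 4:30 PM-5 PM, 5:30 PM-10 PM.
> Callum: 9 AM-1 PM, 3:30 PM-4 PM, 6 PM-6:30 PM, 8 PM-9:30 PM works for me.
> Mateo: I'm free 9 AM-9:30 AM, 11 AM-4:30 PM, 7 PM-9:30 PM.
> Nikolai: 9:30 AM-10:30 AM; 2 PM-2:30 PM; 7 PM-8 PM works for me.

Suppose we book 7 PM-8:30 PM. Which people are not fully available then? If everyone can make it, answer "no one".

Callum, Grace, Nikolai

Grace: not fully free for 19:00-20:30. Xiulan: free for 19:00-20:30. Callum: not fully free for 19:00-20:30. Mateo: free for 19:00-20:30. Nikolai: not fully free for 19:00-20:30.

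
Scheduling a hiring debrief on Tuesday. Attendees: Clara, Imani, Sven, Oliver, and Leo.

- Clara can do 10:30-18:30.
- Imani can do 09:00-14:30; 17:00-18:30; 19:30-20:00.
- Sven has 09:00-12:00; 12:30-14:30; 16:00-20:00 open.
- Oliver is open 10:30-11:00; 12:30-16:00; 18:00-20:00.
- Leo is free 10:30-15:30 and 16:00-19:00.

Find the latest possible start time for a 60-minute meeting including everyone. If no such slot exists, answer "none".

13:30

Clara ∩ Imani: 10:30-14:30, 17:00-18:30.
Clara ∩ Imani ∩ Sven: 10:30-12:00, 12:30-14:30, 17:00-18:30.
Clara ∩ Imani ∩ Sven ∩ Oliver: 10:30-11:00, 12:30-14:30, 18:00-18:30.
Clara ∩ Imani ∩ Sven ∩ Oliver ∩ Leo: 10:30-11:00, 12:30-14:30, 18:00-18:30.
The last common window of at least 60 minutes is 12:30-14:30; a 60-minute meeting can start as late as 13:30 and still end by 14:30.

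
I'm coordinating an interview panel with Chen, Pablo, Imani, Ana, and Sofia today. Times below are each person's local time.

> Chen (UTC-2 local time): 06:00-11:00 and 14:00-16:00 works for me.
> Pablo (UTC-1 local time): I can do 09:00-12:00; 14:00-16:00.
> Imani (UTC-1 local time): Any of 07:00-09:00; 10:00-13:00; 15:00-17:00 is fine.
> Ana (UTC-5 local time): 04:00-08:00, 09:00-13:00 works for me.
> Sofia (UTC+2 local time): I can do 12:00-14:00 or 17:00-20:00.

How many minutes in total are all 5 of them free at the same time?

120

Chen in UTC: 08:00-13:00, 16:00-18:00 (add 2h to convert from UTC-2).
Pablo in UTC: 10:00-13:00, 15:00-17:00 (add 1h to convert from UTC-1).
Imani in UTC: 08:00-10:00, 11:00-14:00, 16:00-18:00 (add 1h to convert from UTC-1).
Ana in UTC: 09:00-13:00, 14:00-18:00 (add 5h to convert from UTC-5).
Sofia in UTC: 10:00-12:00, 15:00-18:00 (subtract 2h to convert from UTC+2).
Chen ∩ Pablo: 10:00-13:00, 16:00-17:00.
Chen ∩ Pablo ∩ Imani: 11:00-13:00, 16:00-17:00.
Chen ∩ Pablo ∩ Imani ∩ Ana: 11:00-13:00, 16:00-17:00.
Chen ∩ Pablo ∩ Imani ∩ Ana ∩ Sofia: 11:00-12:00, 16:00-17:00.
Summing the common windows: 60 + 60 = 120 minutes.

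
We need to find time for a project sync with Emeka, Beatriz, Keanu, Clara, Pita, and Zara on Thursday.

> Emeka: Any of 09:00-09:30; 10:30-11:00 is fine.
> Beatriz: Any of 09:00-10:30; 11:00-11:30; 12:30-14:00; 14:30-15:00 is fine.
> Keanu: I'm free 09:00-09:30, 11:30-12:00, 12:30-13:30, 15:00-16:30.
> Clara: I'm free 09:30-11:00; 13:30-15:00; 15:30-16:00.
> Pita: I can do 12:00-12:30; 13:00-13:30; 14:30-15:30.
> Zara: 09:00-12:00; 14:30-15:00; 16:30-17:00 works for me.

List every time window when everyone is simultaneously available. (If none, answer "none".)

none

Emeka ∩ Beatriz: 09:00-09:30.
Emeka ∩ Beatriz ∩ Keanu: 09:00-09:30.
Emeka ∩ Beatriz ∩ Keanu ∩ Clara: ∅.
Emeka ∩ Beatriz ∩ Keanu ∩ Clara ∩ Pita: ∅.
Emeka ∩ Beatriz ∩ Keanu ∩ Clara ∩ Pita ∩ Zara: ∅.
There is no time when everyone is free.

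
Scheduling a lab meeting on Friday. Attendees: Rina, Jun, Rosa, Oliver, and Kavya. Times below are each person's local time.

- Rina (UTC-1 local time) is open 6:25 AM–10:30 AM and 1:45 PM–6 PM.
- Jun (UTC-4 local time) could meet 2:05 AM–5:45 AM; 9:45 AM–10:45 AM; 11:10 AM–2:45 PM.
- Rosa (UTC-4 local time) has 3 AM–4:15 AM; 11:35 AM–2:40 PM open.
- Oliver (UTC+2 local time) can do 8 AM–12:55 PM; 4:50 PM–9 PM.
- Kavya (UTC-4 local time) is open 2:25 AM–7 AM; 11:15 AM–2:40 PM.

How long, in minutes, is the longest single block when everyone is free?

Rina in UTC: 07:25-11:30, 14:45-19:00 (add 1h to convert from UTC-1).
Jun in UTC: 06:05-09:45, 13:45-14:45, 15:10-18:45 (add 4h to convert from UTC-4).
Rosa in UTC: 07:00-08:15, 15:35-18:40 (add 4h to convert from UTC-4).
Oliver in UTC: 06:00-10:55, 14:50-19:00 (subtract 2h to convert from UTC+2).
Kavya in UTC: 06:25-11:00, 15:15-18:40 (add 4h to convert from UTC-4).
Rina ∩ Jun: 07:25-09:45, 15:10-18:45.
Rina ∩ Jun ∩ Rosa: 07:25-08:15, 15:35-18:40.
Rina ∩ Jun ∩ Rosa ∩ Oliver: 07:25-08:15, 15:35-18:40.
Rina ∩ Jun ∩ Rosa ∩ Oliver ∩ Kavya: 07:25-08:15, 15:35-18:40.
The longest is 15:35-18:40 at 185 minutes.

185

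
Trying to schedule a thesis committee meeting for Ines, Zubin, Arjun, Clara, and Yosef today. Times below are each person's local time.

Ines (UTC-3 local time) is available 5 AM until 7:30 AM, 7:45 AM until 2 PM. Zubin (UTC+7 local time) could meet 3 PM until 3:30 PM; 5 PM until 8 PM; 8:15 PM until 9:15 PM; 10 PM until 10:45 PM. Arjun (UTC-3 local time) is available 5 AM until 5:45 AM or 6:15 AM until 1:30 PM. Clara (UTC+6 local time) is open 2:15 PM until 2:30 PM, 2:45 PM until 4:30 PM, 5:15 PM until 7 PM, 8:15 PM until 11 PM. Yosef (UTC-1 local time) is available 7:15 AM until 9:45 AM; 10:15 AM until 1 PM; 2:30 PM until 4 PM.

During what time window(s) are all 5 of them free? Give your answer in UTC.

Ines in UTC: 08:00-10:30, 10:45-17:00 (add 3h to convert from UTC-3).
Zubin in UTC: 08:00-08:30, 10:00-13:00, 13:15-14:15, 15:00-15:45 (subtract 7h to convert from UTC+7).
Arjun in UTC: 08:00-08:45, 09:15-16:30 (add 3h to convert from UTC-3).
Clara in UTC: 08:15-08:30, 08:45-10:30, 11:15-13:00, 14:15-17:00 (subtract 6h to convert from UTC+6).
Yosef in UTC: 08:15-10:45, 11:15-14:00, 15:30-17:00 (add 1h to convert from UTC-1).
Ines ∩ Zubin: 08:00-08:30, 10:00-10:30, 10:45-13:00, 13:15-14:15, 15:00-15:45.
Ines ∩ Zubin ∩ Arjun: 08:00-08:30, 10:00-10:30, 10:45-13:00, 13:15-14:15, 15:00-15:45.
Ines ∩ Zubin ∩ Arjun ∩ Clara: 08:15-08:30, 10:00-10:30, 11:15-13:00, 15:00-15:45.
Ines ∩ Zubin ∩ Arjun ∩ Clara ∩ Yosef: 08:15-08:30, 10:00-10:30, 11:15-13:00, 15:30-15:45.

08:15-08:30, 10:00-10:30, 11:15-13:00, 15:30-15:45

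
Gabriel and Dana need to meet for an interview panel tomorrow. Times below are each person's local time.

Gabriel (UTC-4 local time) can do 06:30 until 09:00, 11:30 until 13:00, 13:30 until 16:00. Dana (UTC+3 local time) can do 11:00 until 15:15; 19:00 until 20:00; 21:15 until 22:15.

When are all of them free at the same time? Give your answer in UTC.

Gabriel in UTC: 10:30-13:00, 15:30-17:00, 17:30-20:00 (add 4h to convert from UTC-4).
Dana in UTC: 08:00-12:15, 16:00-17:00, 18:15-19:15 (subtract 3h to convert from UTC+3).
Gabriel ∩ Dana: 10:30-12:15, 16:00-17:00, 18:15-19:15.
So the common availability across everyone is 10:30-12:15, 16:00-17:00, 18:15-19:15.

10:30-12:15, 16:00-17:00, 18:15-19:15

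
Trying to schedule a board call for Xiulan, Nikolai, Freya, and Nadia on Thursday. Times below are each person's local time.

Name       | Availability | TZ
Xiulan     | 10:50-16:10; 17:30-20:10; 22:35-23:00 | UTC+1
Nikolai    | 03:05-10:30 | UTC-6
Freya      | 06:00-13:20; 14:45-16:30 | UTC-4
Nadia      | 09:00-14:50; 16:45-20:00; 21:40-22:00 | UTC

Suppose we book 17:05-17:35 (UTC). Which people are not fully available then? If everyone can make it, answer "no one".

Freya, Nikolai

Xiulan in UTC: 09:50-15:10, 16:30-19:10, 21:35-22:00 (subtract 1h to convert from UTC+1).
Nikolai in UTC: 09:05-16:30 (add 6h to convert from UTC-6).
Freya in UTC: 10:00-17:20, 18:45-20:30 (add 4h to convert from UTC-4).
Nadia in UTC: 09:00-14:50, 16:45-20:00, 21:40-22:00.
Xiulan: free for 17:05-17:35. Nikolai: not fully free for 17:05-17:35. Freya: not fully free for 17:05-17:35. Nadia: free for 17:05-17:35.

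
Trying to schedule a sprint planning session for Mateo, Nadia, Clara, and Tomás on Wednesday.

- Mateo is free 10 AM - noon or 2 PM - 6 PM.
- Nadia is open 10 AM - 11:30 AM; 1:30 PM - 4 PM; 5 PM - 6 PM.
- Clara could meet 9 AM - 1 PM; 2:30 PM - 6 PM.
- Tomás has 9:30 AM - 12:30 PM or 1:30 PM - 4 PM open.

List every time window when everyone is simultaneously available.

10:00-11:30, 14:30-16:00

Mateo ∩ Nadia: 10:00-11:30, 14:00-16:00, 17:00-18:00.
Mateo ∩ Nadia ∩ Clara: 10:00-11:30, 14:30-16:00, 17:00-18:00.
Mateo ∩ Nadia ∩ Clara ∩ Tomás: 10:00-11:30, 14:30-16:00.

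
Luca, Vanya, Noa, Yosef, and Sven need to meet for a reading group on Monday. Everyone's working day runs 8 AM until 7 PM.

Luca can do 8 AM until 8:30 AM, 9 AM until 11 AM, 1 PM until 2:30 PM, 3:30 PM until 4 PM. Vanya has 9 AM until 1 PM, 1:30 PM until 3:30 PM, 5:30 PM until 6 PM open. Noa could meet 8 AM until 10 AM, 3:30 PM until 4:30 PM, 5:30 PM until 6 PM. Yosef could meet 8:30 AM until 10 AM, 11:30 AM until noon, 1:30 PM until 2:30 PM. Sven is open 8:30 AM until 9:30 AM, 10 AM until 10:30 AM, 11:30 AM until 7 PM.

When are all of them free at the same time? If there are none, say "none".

Luca ∩ Vanya: 09:00-11:00, 13:30-14:30.
Luca ∩ Vanya ∩ Noa: 09:00-10:00.
Luca ∩ Vanya ∩ Noa ∩ Yosef: 09:00-10:00.
Luca ∩ Vanya ∩ Noa ∩ Yosef ∩ Sven: 09:00-09:30.

09:00-09:30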